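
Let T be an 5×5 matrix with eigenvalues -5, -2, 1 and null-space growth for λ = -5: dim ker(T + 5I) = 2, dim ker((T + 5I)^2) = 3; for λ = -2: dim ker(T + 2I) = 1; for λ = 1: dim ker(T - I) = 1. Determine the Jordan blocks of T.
Jordan blocks: (-5, 2), (-5, 1), (-2, 1), (1, 1)

λ = -5: successive nullity increments [2, 1] count blocks of size ≥ k; block sizes are [2, 1].
λ = -2: successive nullity increments [1] count blocks of size ≥ k; block sizes are [1].
λ = 1: successive nullity increments [1] count blocks of size ≥ k; block sizes are [1].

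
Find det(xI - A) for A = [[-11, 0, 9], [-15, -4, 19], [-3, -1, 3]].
xI - A = [[x + 11, 0, -9], [15, x + 4, -19], [3, 1, x - 3]].

Expanding det(xI - A) along the first row:
det(xI - A) = + (x + 11)·det([[x + 4, -19], [1, x - 3]]) - (0)·det([[15, -19], [3, x - 3]]) + (-9)·det([[15, x + 4], [3, 1]]).

Evaluating gives χ_A(x) = x^3 + 12x^2 + 45x + 50 = (x + 2)(x + 5)^2.

χ_A(x) = (x + 2)(x + 5)^2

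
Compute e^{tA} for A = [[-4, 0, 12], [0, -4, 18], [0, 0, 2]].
e^{tA} = [[e^{-4*t}, 0, (2*e^{6*t} - 2)*e^{-4*t}], [0, e^{-4*t}, (3*e^{6*t} - 3)*e^{-4*t}], [0, 0, e^{2*t}]]

A has Jordan form J = [[-4, 0, 0], [0, -4, 0], [0, 0, 2]] with A = PJP^{-1}, so e^{tA} = P e^{tJ} P^{-1}.

For a Jordan block J_k(λ), e^{tJ_k(λ)} = e^{λt} · (I + tN + t^2 N^2/2! + ... + t^{k-1} N^{k-1}/(k-1)!) where N is the nilpotent superdiagonal part.

Assembling the blocks and conjugating back gives the entries of e^{tA} as shown above.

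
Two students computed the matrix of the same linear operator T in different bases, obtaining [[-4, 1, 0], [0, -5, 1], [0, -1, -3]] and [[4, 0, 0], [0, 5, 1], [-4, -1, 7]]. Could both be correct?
No.

trace(A) = -12 but trace(B) = 16. The trace is a similarity invariant, so A and B are not similar.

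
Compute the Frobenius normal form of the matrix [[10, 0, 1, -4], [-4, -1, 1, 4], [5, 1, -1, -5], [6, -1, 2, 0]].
R = [[0, 0, 0, 0], [1, 0, 0, 6], [0, 1, 0, -13], [0, 0, 1, 8]]

The invariant factors of A (the non-unit diagonal entries of the Smith normal form of xI - A over ℚ[x]) are x(x - 6)(x - 1)^2, each dividing the next. The characteristic polynomial is their product, x(x - 6)(x - 1)^2.

The rational canonical form is the block-diagonal matrix of companion matrices C(f_i):
R = [[0, 0, 0, 0], [1, 0, 0, 6], [0, 1, 0, -13], [0, 0, 1, 8]].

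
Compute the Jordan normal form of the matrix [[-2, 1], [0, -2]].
The characteristic polynomial is det(xI - A) = (x + 2)^2, so the eigenvalues are -2 (algebraic multiplicity 2).

For λ = -2: rank(A + 2I) = 1, rank((A + 2I)^2) = 0. The eigenspace has dimension 2 - 1 = 1, so there is 1 Jordan block; the rank sequence gives block sizes [2].

Assembling the blocks gives the Jordan form J above.

J = [[-2, 1], [0, -2]]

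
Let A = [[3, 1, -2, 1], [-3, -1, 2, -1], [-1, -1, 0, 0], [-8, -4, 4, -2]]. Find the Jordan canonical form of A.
The characteristic polynomial is det(xI - A) = x^4, so the eigenvalues are 0 (algebraic multiplicity 4).

For λ = 0: rank(A) = 2, rank(A^2) = 0. The eigenspace has dimension 4 - 2 = 2, so there are 2 Jordan blocks; the rank sequence gives block sizes [2, 2].

Assembling the blocks gives the Jordan form J above.

J = [[0, 1, 0, 0], [0, 0, 0, 0], [0, 0, 0, 1], [0, 0, 0, 0]]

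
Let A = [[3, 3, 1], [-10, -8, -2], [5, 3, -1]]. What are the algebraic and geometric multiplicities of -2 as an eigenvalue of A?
The characteristic polynomial is (x + 2)^3, so the factor x + 2 appears with exponent 3: the algebraic multiplicity is 3.

rank(A + 2I) = 1, so the eigenspace has dimension 3 - 1 = 2: the geometric multiplicity is 2.

Since 2 < 3, A is not diagonalizable.

algebraic multiplicity 3, geometric multiplicity 2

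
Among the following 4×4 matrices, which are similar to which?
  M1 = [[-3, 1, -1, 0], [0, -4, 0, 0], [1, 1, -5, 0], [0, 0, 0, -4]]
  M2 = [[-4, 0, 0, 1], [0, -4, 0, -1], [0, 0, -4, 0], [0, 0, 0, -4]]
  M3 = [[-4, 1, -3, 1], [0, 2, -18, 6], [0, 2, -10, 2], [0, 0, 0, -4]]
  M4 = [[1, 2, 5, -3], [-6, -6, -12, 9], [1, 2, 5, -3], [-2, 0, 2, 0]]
Characteristic polynomials: χ_{M1} = (x + 4)^4, χ_{M2} = (x + 4)^4, χ_{M3} = (x + 4)^4, χ_{M4} = x^4.

{M1, M2, M3}: invariant factors x + 4, x + 4, (x + 4)^2.

{M4}: invariant factors x^2, x^2.

Matrices are similar if and only if their invariant-factor lists agree; the partition into similarity classes is {M1, M2, M3}, {M4}.

2 classes: {M1, M2, M3}, {M4}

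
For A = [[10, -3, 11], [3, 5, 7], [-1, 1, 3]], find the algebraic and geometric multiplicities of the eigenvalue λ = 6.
The characteristic polynomial is (x - 6)^3, so the factor x - 6 appears with exponent 3: the algebraic multiplicity is 3.

rank(A - 6I) = 2, so the eigenspace has dimension 3 - 2 = 1: the geometric multiplicity is 1.

Since 1 < 3, A is not diagonalizable.

algebraic multiplicity 3, geometric multiplicity 1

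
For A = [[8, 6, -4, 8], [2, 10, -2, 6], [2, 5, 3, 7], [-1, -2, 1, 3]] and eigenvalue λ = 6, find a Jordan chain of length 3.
v_1 = [[0, 1, 1, 0]]^T, v_2 = [[2, 2, 2, -1]]^T, v_3 = [[0, 2, 1, -1]]^T

We seek v_1 ∈ ker((A - 6I)^3) \ ker((A - 6I)^2), then set v_{i+1} = (A - 6I) v_i.

One such chain is v_1 = [[0, 1, 1, 0]]^T, v_2 = [[2, 2, 2, -1]]^T, v_3 = [[0, 2, 1, -1]]^T. Check: (A - 6I) v_3 = [[0, 0, 0, 0]]^T = 0.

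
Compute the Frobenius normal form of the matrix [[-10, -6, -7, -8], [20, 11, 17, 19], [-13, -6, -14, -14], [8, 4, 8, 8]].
R = [[0, 0, 0, 4], [1, 0, 0, 5], [0, 1, 0, -3], [0, 0, 1, -5]]

The invariant factors of A (the non-unit diagonal entries of the Smith normal form of xI - A over ℚ[x]) are (x - 1)(x + 1)^2(x + 4), each dividing the next. The characteristic polynomial is their product, (x - 1)(x + 1)^2(x + 4).

The rational canonical form is the block-diagonal matrix of companion matrices C(f_i):
R = [[0, 0, 0, 4], [1, 0, 0, 5], [0, 1, 0, -3], [0, 0, 1, -5]].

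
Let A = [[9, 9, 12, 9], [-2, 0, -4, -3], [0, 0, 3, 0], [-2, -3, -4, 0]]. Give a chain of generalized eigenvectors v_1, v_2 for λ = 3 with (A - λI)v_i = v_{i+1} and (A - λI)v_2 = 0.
We seek v_1 ∈ ker((A - 3I)^2) \ ker(A - 3I), then set v_{i+1} = (A - 3I) v_i.

One such chain is v_1 = [[1, 0, 0, -1]]^T, v_2 = [[-3, 1, 0, 1]]^T. Check: (A - 3I) v_2 = [[0, 0, 0, 0]]^T = 0.

v_1 = [[1, 0, 0, -1]]^T, v_2 = [[-3, 1, 0, 1]]^T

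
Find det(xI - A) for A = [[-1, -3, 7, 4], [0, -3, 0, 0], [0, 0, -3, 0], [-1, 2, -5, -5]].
χ_A(x) = (x + 3)^4

xI - A = [[x + 1, 3, -7, -4], [0, x + 3, 0, 0], [0, 0, x + 3, 0], [1, -2, 5, x + 5]].

Expanding det(xI - A) along the first row:
det(xI - A) = + (x + 1)·det([[x + 3, 0, 0], [0, x + 3, 0], [-2, 5, x + 5]]) - (3)·det([[0, 0, 0], [0, x + 3, 0], [1, 5, x + 5]]) + (-7)·det([[0, x + 3, 0], [0, 0, 0], [1, -2, x + 5]]) - (-4)·det([[0, x + 3, 0], [0, 0, x + 3], [1, -2, 5]]).

Evaluating gives χ_A(x) = x^4 + 12x^3 + 54x^2 + 108x + 81 = (x + 3)^4.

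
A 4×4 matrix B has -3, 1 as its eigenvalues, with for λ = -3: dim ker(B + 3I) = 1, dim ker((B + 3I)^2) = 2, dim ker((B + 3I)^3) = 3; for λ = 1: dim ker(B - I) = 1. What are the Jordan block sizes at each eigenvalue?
Jordan blocks: (-3, 3), (1, 1)

λ = -3: successive nullity increments [1, 1, 1] count blocks of size ≥ k; block sizes are [3].
λ = 1: successive nullity increments [1] count blocks of size ≥ k; block sizes are [1].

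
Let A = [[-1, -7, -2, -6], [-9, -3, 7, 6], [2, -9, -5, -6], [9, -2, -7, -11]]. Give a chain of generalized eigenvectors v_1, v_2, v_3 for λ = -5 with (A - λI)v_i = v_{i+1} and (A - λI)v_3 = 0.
v_1 = [[-2, 0, -3, 0]]^T, v_2 = [[-2, -3, -4, 3]]^T, v_3 = [[3, 2, 5, -2]]^T

We seek v_1 ∈ ker((A + 5I)^3) \ ker((A + 5I)^2), then set v_{i+1} = (A + 5I) v_i.

One such chain is v_1 = [[-2, 0, -3, 0]]^T, v_2 = [[-2, -3, -4, 3]]^T, v_3 = [[3, 2, 5, -2]]^T. Check: (A + 5I) v_3 = [[0, 0, 0, 0]]^T = 0.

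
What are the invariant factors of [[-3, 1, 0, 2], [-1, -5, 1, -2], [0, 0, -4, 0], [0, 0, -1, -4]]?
The Jordan structure of A has elementary divisors (x + 4)^3, (x + 4). Arranging the block sizes at each eigenvalue in decreasing order and taking row products gives the invariant factors.

Invariant factors (smallest first, each dividing the next): x + 4, (x + 4)^3.

Check: the last factor (x + 4)^3 is the minimal polynomial, and the product (x + 4)^4 is the characteristic polynomial.

x + 4, (x + 4)^3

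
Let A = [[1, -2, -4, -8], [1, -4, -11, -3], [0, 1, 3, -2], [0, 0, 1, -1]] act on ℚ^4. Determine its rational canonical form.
The invariant factors of A (the non-unit diagonal entries of the Smith normal form of xI - A over ℚ[x]) are x(x + 2)(x^2 - x + 4), each dividing the next. The characteristic polynomial is their product, x(x + 2)(x^2 - x + 4).

The rational canonical form is the block-diagonal matrix of companion matrices C(f_i):
R = [[0, 0, 0, 0], [1, 0, 0, -8], [0, 1, 0, -2], [0, 0, 1, -1]].

Note the characteristic polynomial does not split into linear factors over ℚ, so A has no Jordan form over ℚ; the rational canonical form exists over any field.

R = [[0, 0, 0, 0], [1, 0, 0, -8], [0, 1, 0, -2], [0, 0, 1, -1]]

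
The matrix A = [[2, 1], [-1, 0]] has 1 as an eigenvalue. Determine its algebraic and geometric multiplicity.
The characteristic polynomial is (x - 1)^2, so the factor x - 1 appears with exponent 2: the algebraic multiplicity is 2.

rank(A - I) = 1, so the eigenspace has dimension 2 - 1 = 1: the geometric multiplicity is 1.

Since 1 < 2, A is not diagonalizable.

algebraic multiplicity 2, geometric multiplicity 1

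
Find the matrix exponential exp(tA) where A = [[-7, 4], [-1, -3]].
A has Jordan form J = [[-5, 1], [0, -5]] with A = PJP^{-1}, so e^{tA} = P e^{tJ} P^{-1}.

For a Jordan block J_k(λ), e^{tJ_k(λ)} = e^{λt} · (I + tN + t^2 N^2/2! + ... + t^{k-1} N^{k-1}/(k-1)!) where N is the nilpotent superdiagonal part.

Assembling the blocks and conjugating back gives the entries of e^{tA} as shown above.

e^{tA} = [[(1 - 2*t)*e^{-5*t}, 4*t*e^{-5*t}], [-t*e^{-5*t}, (2*t + 1)*e^{-5*t}]]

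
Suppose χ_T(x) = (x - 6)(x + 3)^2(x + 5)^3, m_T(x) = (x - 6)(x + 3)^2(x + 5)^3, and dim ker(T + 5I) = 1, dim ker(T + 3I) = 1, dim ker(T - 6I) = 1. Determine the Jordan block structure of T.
λ = -5: algebraic multiplicity 3 (exponent in χ_T), largest block size 3 (exponent in m_T), 1 block (geometric multiplicity). This forces block sizes [3].
λ = -3: algebraic multiplicity 2 (exponent in χ_T), largest block size 2 (exponent in m_T), 1 block (geometric multiplicity). This forces block sizes [2].
λ = 6: algebraic multiplicity 1 (exponent in χ_T), largest block size 1 (exponent in m_T), 1 block (geometric multiplicity). This forces block sizes [1].

Jordan blocks: (-5, 3), (-3, 2), (6, 1)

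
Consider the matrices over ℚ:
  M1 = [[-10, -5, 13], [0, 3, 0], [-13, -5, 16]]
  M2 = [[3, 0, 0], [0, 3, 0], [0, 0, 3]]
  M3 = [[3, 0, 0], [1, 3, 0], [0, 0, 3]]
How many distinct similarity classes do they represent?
Characteristic polynomials: χ_{M1} = (x - 3)^3, χ_{M2} = (x - 3)^3, χ_{M3} = (x - 3)^3.

{M1, M3}: invariant factors x - 3, (x - 3)^2.

{M2}: invariant factors x - 3, x - 3, x - 3.

Matrices are similar if and only if their invariant-factor lists agree; the partition into similarity classes is {M1, M3}, {M2}.

2 classes: {M1, M3}, {M2}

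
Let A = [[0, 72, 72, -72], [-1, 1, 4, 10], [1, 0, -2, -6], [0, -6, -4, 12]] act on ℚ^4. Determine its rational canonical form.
R = [[4, 0, 0, 0], [0, 0, 0, -72], [0, 1, 0, 6], [0, 0, 1, 7]]

The invariant factors of A (the non-unit diagonal entries of the Smith normal form of xI - A over ℚ[x]) are x - 4, (x - 6)(x - 4)(x + 3), each dividing the next. The characteristic polynomial is their product, (x - 6)(x - 4)^2(x + 3).

The rational canonical form is the block-diagonal matrix of companion matrices C(f_i):
R = [[4, 0, 0, 0], [0, 0, 0, -72], [0, 1, 0, 6], [0, 0, 1, 7]].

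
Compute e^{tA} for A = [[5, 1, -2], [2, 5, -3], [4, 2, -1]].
A has Jordan form J = [[3, 1, 0], [0, 3, 1], [0, 0, 3]] with A = PJP^{-1}, so e^{tA} = P e^{tJ} P^{-1}.

For a Jordan block J_k(λ), e^{tJ_k(λ)} = e^{λt} · (I + tN + t^2 N^2/2! + ... + t^{k-1} N^{k-1}/(k-1)!) where N is the nilpotent superdiagonal part.

Assembling the blocks and conjugating back gives the entries of e^{tA} as shown above.

e^{tA} = [[(-t^2 + 2*t + 1)*e^{3*t}, t*e^{3*t}, t*(t - 4)*e^{3*t}/2], [2*t*(1 - t)*e^{3*t}, (2*t + 1)*e^{3*t}, t*(t - 3)*e^{3*t}], [2*t*(2 - t)*e^{3*t}, 2*t*e^{3*t}, (t^2 - 4*t + 1)*e^{3*t}]]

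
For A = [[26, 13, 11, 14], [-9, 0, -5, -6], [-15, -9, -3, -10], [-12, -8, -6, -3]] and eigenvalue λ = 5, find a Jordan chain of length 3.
v_1 = [[0, 1, 0, -1]]^T, v_2 = [[-1, 1, 1, 0]]^T, v_3 = [[3, -1, -2, -2]]^T

We seek v_1 ∈ ker((A - 5I)^3) \ ker((A - 5I)^2), then set v_{i+1} = (A - 5I) v_i.

One such chain is v_1 = [[0, 1, 0, -1]]^T, v_2 = [[-1, 1, 1, 0]]^T, v_3 = [[3, -1, -2, -2]]^T. Check: (A - 5I) v_3 = [[0, 0, 0, 0]]^T = 0.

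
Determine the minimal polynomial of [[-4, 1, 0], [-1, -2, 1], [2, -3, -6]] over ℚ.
The characteristic polynomial factors as (x + 4)^3. The minimal polynomial is ∏(x - λ)^{k_λ} where k_λ is the size of the largest Jordan block at λ.

For λ = -4: rank(A + 4I) = 2, and the largest Jordan block has size 3 (the smallest k with rank((A + 4I)^k) = rank((A + 4I)^(k+1))).

So m_A(x) = (x + 4)^3.

m_A(x) = (x + 4)^3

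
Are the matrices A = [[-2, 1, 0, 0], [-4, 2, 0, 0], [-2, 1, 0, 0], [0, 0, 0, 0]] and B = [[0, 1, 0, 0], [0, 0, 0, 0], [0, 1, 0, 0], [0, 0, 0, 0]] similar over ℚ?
Two matrices over a field are similar if and only if they have the same invariant factors.

Both A and B have characteristic polynomial x^4 and minimal polynomial x^2. Computing further, both have invariant factors x, x, x^2. Hence A and B are similar.

Yes.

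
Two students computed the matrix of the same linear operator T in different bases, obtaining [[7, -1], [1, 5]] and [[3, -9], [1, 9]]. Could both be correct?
Yes.

Two matrices over a field are similar if and only if they have the same invariant factors.

Both A and B have characteristic polynomial (x - 6)^2 and minimal polynomial (x - 6)^2. Computing further, both have invariant factors (x - 6)^2. Hence A and B are similar.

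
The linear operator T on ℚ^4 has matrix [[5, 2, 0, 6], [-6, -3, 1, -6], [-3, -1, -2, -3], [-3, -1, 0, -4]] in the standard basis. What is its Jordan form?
The characteristic polynomial is det(xI - A) = (x + 1)^4, so the eigenvalues are -1 (algebraic multiplicity 4).

For λ = -1: rank(A + I) = 2, rank((A + I)^2) = 1, rank((A + I)^3) = 0. The eigenspace has dimension 4 - 2 = 2, so there are 2 Jordan blocks; the rank sequence gives block sizes [3, 1].

Assembling the blocks gives the Jordan form J above.

J = [[-1, 1, 0, 0], [0, -1, 1, 0], [0, 0, -1, 0], [0, 0, 0, -1]]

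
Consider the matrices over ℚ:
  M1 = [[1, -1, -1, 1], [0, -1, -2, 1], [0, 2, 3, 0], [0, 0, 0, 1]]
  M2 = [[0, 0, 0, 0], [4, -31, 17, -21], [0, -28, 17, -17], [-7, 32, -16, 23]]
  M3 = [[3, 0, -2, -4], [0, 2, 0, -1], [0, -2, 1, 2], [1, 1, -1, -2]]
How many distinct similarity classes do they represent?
2 classes: {M1, M3}, {M2}

Characteristic polynomials: χ_{M1} = (x - 1)^4, χ_{M2} = x(x - 3)^3, χ_{M3} = (x - 1)^4.

{M1, M3}: invariant factors x - 1, (x - 1)^3.

{M2}: invariant factors x(x - 3)^3.

Matrices are similar if and only if their invariant-factor lists agree; the partition into similarity classes is {M1, M3}, {M2}.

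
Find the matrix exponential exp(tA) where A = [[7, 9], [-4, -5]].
e^{tA} = [[(6*t + 1)*e^{t}, 9*t*e^{t}], [-4*t*e^{t}, (1 - 6*t)*e^{t}]]

A has Jordan form J = [[1, 1], [0, 1]] with A = PJP^{-1}, so e^{tA} = P e^{tJ} P^{-1}.

For a Jordan block J_k(λ), e^{tJ_k(λ)} = e^{λt} · (I + tN + t^2 N^2/2! + ... + t^{k-1} N^{k-1}/(k-1)!) where N is the nilpotent superdiagonal part.

Assembling the blocks and conjugating back gives the entries of e^{tA} as shown above.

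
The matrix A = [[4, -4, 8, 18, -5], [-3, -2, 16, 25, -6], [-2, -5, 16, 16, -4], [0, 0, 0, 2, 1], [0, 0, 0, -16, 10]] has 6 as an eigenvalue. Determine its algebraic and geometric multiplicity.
algebraic multiplicity 5, geometric multiplicity 2

The characteristic polynomial is (x - 6)^5, so the factor x - 6 appears with exponent 5: the algebraic multiplicity is 5.

rank(A - 6I) = 3, so the eigenspace has dimension 5 - 3 = 2: the geometric multiplicity is 2.

Since 2 < 5, A is not diagonalizable.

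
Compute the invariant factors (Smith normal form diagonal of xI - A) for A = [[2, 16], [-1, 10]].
The Jordan structure of A has elementary divisors (x - 6)^2. Arranging the block sizes at each eigenvalue in decreasing order and taking row products gives the invariant factors.

Invariant factors (smallest first, each dividing the next): (x - 6)^2.

Check: the last factor (x - 6)^2 is the minimal polynomial, and the product (x - 6)^2 is the characteristic polynomial.

(x - 6)^2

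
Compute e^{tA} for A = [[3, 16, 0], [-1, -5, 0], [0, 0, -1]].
e^{tA} = [[(4*t + 1)*e^{-t}, 16*t*e^{-t}, 0], [-t*e^{-t}, (1 - 4*t)*e^{-t}, 0], [0, 0, e^{-t}]]

A has Jordan form J = [[-1, 1, 0], [0, -1, 0], [0, 0, -1]] with A = PJP^{-1}, so e^{tA} = P e^{tJ} P^{-1}.

For a Jordan block J_k(λ), e^{tJ_k(λ)} = e^{λt} · (I + tN + t^2 N^2/2! + ... + t^{k-1} N^{k-1}/(k-1)!) where N is the nilpotent superdiagonal part.

Assembling the blocks and conjugating back gives the entries of e^{tA} as shown above.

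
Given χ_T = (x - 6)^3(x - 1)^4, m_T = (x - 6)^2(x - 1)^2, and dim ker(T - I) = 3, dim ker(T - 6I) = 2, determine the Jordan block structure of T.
λ = 1: algebraic multiplicity 4 (exponent in χ_T), largest block size 2 (exponent in m_T), 3 blocks (geometric multiplicity). These force block sizes [2, 1, 1].
λ = 6: algebraic multiplicity 3 (exponent in χ_T), largest block size 2 (exponent in m_T), 2 blocks (geometric multiplicity). These force block sizes [2, 1].

Jordan blocks: (1, 2), (1, 1), (1, 1), (6, 2), (6, 1)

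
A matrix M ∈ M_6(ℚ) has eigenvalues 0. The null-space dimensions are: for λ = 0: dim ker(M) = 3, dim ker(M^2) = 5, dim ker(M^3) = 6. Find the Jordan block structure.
Jordan blocks: (0, 3), (0, 2), (0, 1)

λ = 0: successive nullity increments [3, 2, 1] count blocks of size ≥ k; block sizes are [3, 2, 1].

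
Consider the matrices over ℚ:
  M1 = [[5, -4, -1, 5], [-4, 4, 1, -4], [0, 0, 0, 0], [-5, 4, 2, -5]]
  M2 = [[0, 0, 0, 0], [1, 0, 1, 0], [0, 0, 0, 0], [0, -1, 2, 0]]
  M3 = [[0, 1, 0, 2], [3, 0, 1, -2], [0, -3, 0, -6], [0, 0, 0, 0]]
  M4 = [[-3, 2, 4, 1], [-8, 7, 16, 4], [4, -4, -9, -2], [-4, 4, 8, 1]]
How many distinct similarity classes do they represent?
Characteristic polynomials: χ_{M1} = x^3(x - 4), χ_{M2} = x^4, χ_{M3} = x^4, χ_{M4} = (x + 1)^4.

{M1}: invariant factors x^3(x - 4).

{M2, M3}: invariant factors x, x^3.

{M4}: invariant factors x + 1, x + 1, (x + 1)^2.

Matrices are similar if and only if their invariant-factor lists agree; the partition into similarity classes is {M1}, {M2, M3}, {M4}.

3 classes: {M1}, {M2, M3}, {M4}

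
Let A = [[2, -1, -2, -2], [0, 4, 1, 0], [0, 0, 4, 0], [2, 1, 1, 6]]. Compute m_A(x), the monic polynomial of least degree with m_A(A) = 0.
The characteristic polynomial factors as (x - 4)^4. The minimal polynomial is ∏(x - λ)^{k_λ} where k_λ is the size of the largest Jordan block at λ.

For λ = 4: rank(A - 4I) = 2, and the largest Jordan block has size 3 (the smallest k with rank((A - 4I)^k) = rank((A - 4I)^(k+1))).

So m_A(x) = (x - 4)^3.

m_A(x) = (x - 4)^3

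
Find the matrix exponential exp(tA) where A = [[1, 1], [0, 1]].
A has Jordan form J = [[1, 1], [0, 1]] with A = PJP^{-1}, so e^{tA} = P e^{tJ} P^{-1}.

For a Jordan block J_k(λ), e^{tJ_k(λ)} = e^{λt} · (I + tN + t^2 N^2/2! + ... + t^{k-1} N^{k-1}/(k-1)!) where N is the nilpotent superdiagonal part.

Assembling the blocks and conjugating back gives the entries of e^{tA} as shown above.

e^{tA} = [[e^{t}, t*e^{t}], [0, e^{t}]]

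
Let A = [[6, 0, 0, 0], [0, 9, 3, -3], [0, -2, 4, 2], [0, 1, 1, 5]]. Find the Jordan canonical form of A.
J = [[6, 1, 0, 0], [0, 6, 0, 0], [0, 0, 6, 0], [0, 0, 0, 6]]

The characteristic polynomial is det(xI - A) = (x - 6)^4, so the eigenvalues are 6 (algebraic multiplicity 4).

For λ = 6: rank(A - 6I) = 1, rank((A - 6I)^2) = 0. The eigenspace has dimension 4 - 1 = 3, so there are 3 Jordan blocks; the rank sequence gives block sizes [2, 1, 1].

Assembling the blocks gives the Jordan form J above.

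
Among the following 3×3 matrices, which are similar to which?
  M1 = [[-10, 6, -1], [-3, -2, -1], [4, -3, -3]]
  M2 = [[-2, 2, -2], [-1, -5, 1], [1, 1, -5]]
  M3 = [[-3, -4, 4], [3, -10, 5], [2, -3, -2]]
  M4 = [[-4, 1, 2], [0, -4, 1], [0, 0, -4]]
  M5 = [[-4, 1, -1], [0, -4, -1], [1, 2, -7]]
3 classes: {M1, M3, M5}, {M2}, {M4}

Characteristic polynomials: χ_{M1} = (x + 5)^3, χ_{M2} = (x + 4)^3, χ_{M3} = (x + 5)^3, χ_{M4} = (x + 4)^3, χ_{M5} = (x + 5)^3.

{M1, M3, M5}: invariant factors (x + 5)^3.

{M2}: invariant factors x + 4, (x + 4)^2.

{M4}: invariant factors (x + 4)^3.

Matrices are similar if and only if their invariant-factor lists agree; the partition into similarity classes is {M1, M3, M5}, {M2}, {M4}.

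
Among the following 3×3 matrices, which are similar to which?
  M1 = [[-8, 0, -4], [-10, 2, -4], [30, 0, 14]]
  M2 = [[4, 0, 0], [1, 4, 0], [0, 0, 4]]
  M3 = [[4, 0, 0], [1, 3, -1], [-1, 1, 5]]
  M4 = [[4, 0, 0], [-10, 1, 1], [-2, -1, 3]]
Characteristic polynomials: χ_{M1} = (x - 4)(x - 2)^2, χ_{M2} = (x - 4)^3, χ_{M3} = (x - 4)^3, χ_{M4} = (x - 4)(x - 2)^2.

{M1}: invariant factors x - 2, (x - 4)(x - 2).

{M2, M3}: invariant factors x - 4, (x - 4)^2.

{M4}: invariant factors (x - 4)(x - 2)^2.

Matrices are similar if and only if their invariant-factor lists agree; the partition into similarity classes is {M1}, {M2, M3}, {M4}.

3 classes: {M1}, {M2, M3}, {M4}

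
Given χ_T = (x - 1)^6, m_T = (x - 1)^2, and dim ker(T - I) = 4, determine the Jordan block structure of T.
λ = 1: algebraic multiplicity 6 (exponent in χ_T), largest block size 2 (exponent in m_T), 4 blocks (geometric multiplicity). These force block sizes [2, 2, 1, 1].

Jordan blocks: (1, 2), (1, 2), (1, 1), (1, 1)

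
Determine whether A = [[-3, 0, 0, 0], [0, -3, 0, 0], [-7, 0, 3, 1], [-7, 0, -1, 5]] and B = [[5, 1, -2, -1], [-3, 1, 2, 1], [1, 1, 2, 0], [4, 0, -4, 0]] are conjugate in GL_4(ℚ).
trace(A) = 2 but trace(B) = 8. The trace is a similarity invariant, so A and B are not similar.

No.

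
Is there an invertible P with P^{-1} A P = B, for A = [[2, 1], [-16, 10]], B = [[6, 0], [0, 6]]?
Both have characteristic polynomial (x - 6)^2, but the minimal polynomial of A is (x - 6)^2 while the minimal polynomial of B is x - 6. The minimal polynomial is a similarity invariant, so A and B are not similar.

No.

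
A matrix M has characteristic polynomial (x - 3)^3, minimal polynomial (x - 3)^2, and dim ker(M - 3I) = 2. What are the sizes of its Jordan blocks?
λ = 3: algebraic multiplicity 3 (exponent in χ_M), largest block size 2 (exponent in m_M), 2 blocks (geometric multiplicity). These force block sizes [2, 1].

Jordan blocks: (3, 2), (3, 1)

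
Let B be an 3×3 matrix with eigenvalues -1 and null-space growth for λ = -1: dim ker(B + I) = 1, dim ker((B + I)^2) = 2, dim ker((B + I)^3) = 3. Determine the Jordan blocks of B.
Jordan blocks: (-1, 3)

λ = -1: successive nullity increments [1, 1, 1] count blocks of size ≥ k; block sizes are [3].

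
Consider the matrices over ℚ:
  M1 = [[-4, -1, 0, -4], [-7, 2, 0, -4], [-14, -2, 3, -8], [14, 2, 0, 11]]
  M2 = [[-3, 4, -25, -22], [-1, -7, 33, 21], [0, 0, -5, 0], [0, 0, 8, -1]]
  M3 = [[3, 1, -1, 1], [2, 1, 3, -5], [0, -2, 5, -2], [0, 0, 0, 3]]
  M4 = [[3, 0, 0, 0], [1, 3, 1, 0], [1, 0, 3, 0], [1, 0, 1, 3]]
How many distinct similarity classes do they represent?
3 classes: {M1}, {M2}, {M3, M4}

Characteristic polynomials: χ_{M1} = (x - 3)^4, χ_{M2} = (x + 1)(x + 5)^3, χ_{M3} = (x - 3)^4, χ_{M4} = (x - 3)^4.

{M1}: invariant factors x - 3, x - 3, (x - 3)^2.

{M2}: invariant factors (x + 1)(x + 5)^3.

{M3, M4}: invariant factors x - 3, (x - 3)^3.

Matrices are similar if and only if their invariant-factor lists agree; the partition into similarity classes is {M1}, {M2}, {M3, M4}.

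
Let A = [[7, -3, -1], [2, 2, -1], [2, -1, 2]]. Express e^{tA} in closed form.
A has Jordan form J = [[3, 1, 0], [0, 3, 0], [0, 0, 5]] with A = PJP^{-1}, so e^{tA} = P e^{tJ} P^{-1}.

For a Jordan block J_k(λ), e^{tJ_k(λ)} = e^{λt} · (I + tN + t^2 N^2/2! + ... + t^{k-1} N^{k-1}/(k-1)!) where N is the nilpotent superdiagonal part.

Assembling the blocks and conjugating back gives the entries of e^{tA} as shown above.

e^{tA} = [[2*e^{5*t} - e^{3*t}, (t - 2*e^{2*t} + 2)*e^{3*t}, -t*e^{3*t}], [e^{5*t} - e^{3*t}, (t - e^{2*t} + 2)*e^{3*t}, -t*e^{3*t}], [e^{5*t} - e^{3*t}, (t - e^{2*t} + 1)*e^{3*t}, (1 - t)*e^{3*t}]]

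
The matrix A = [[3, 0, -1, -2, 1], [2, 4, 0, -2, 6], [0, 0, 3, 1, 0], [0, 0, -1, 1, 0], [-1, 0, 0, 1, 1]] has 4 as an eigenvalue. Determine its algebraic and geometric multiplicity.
algebraic multiplicity 1, geometric multiplicity 1

The characteristic polynomial is (x - 4)(x - 2)^4, so the factor x - 4 appears with exponent 1: the algebraic multiplicity is 1.

rank(A - 4I) = 4, so the eigenspace has dimension 5 - 4 = 1: the geometric multiplicity is 1.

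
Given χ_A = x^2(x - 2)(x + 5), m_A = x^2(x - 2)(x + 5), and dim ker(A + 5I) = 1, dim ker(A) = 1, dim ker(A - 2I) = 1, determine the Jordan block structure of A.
λ = -5: algebraic multiplicity 1 (exponent in χ_A), largest block size 1 (exponent in m_A), 1 block (geometric multiplicity). This forces block sizes [1].
λ = 0: algebraic multiplicity 2 (exponent in χ_A), largest block size 2 (exponent in m_A), 1 block (geometric multiplicity). This forces block sizes [2].
λ = 2: algebraic multiplicity 1 (exponent in χ_A), largest block size 1 (exponent in m_A), 1 block (geometric multiplicity). This forces block sizes [1].

Jordan blocks: (-5, 1), (0, 2), (2, 1)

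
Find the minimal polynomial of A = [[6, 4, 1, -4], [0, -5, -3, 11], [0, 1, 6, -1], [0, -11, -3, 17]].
The characteristic polynomial factors as (x - 6)^4. The minimal polynomial is ∏(x - λ)^{k_λ} where k_λ is the size of the largest Jordan block at λ.

For λ = 6: rank(A - 6I) = 2, and the largest Jordan block has size 3 (the smallest k with rank((A - 6I)^k) = rank((A - 6I)^(k+1))).

So m_A(x) = (x - 6)^3.

m_A(x) = (x - 6)^3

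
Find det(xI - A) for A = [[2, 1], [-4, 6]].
χ_A(x) = (x - 4)^2

xI - A = [[x - 2, -1], [4, x - 6]].

Expanding det(xI - A) along the first row:
det(xI - A) = + (x - 2)·det([[x - 6]]) - (-1)·det([[4]]).

Evaluating gives χ_A(x) = x^2 - 8x + 16 = (x - 4)^2.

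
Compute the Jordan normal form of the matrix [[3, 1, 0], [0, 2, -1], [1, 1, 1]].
J = [[2, 1, 0], [0, 2, 1], [0, 0, 2]]

The characteristic polynomial is det(xI - A) = (x - 2)^3, so the eigenvalues are 2 (algebraic multiplicity 3).

For λ = 2: rank(A - 2I) = 2, rank((A - 2I)^2) = 1, rank((A - 2I)^3) = 0. The eigenspace has dimension 3 - 2 = 1, so there is 1 Jordan block; the rank sequence gives block sizes [3].

Assembling the blocks gives the Jordan form J above.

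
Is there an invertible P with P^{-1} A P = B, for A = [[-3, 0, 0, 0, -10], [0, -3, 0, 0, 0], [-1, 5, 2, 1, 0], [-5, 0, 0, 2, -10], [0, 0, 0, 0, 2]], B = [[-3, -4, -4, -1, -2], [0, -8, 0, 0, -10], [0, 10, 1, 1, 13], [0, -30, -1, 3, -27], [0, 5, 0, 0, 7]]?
No.

Both have characteristic polynomial (x - 2)^3(x + 3)^2, but the minimal polynomial of A is (x - 2)^2(x + 3) while the minimal polynomial of B is (x - 2)^2(x + 3)^2. The minimal polynomial is a similarity invariant, so A and B are not similar.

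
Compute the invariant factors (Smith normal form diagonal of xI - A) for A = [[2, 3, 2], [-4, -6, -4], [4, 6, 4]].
x, x^2

The Jordan structure of A has elementary divisors x^2, x. Arranging the block sizes at each eigenvalue in decreasing order and taking row products gives the invariant factors.

Invariant factors (smallest first, each dividing the next): x, x^2.

Check: the last factor x^2 is the minimal polynomial, and the product x^3 is the characteristic polynomial.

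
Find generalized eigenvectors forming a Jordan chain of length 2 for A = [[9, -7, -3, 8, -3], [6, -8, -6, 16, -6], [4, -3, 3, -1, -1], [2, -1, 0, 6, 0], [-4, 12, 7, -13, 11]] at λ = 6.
v_1 = [[0, -1, 1, 0, 1]]^T, v_2 = [[1, 2, -1, 1, 0]]^T

We seek v_1 ∈ ker((A - 6I)^2) \ ker(A - 6I), then set v_{i+1} = (A - 6I) v_i.

One such chain is v_1 = [[0, -1, 1, 0, 1]]^T, v_2 = [[1, 2, -1, 1, 0]]^T. Check: (A - 6I) v_2 = [[0, 0, 0, 0, 0]]^T = 0.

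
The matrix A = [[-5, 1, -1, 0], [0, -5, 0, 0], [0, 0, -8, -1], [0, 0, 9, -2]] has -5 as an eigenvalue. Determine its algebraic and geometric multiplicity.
algebraic multiplicity 4, geometric multiplicity 2

The characteristic polynomial is (x + 5)^4, so the factor x + 5 appears with exponent 4: the algebraic multiplicity is 4.

rank(A + 5I) = 2, so the eigenspace has dimension 4 - 2 = 2: the geometric multiplicity is 2.

Since 2 < 4, A is not diagonalizable.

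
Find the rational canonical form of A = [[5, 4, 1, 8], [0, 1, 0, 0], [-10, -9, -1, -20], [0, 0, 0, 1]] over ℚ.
R = [[1, 0, 0, 0], [0, 0, 0, 5], [0, 1, 0, -9], [0, 0, 1, 5]]

The invariant factors of A (the non-unit diagonal entries of the Smith normal form of xI - A over ℚ[x]) are x - 1, (x - 1)(x^2 - 4x + 5), each dividing the next. The characteristic polynomial is their product, (x - 1)^2(x^2 - 4x + 5).

The rational canonical form is the block-diagonal matrix of companion matrices C(f_i):
R = [[1, 0, 0, 0], [0, 0, 0, 5], [0, 1, 0, -9], [0, 0, 1, 5]].

Note the characteristic polynomial does not split into linear factors over ℚ, so A has no Jordan form over ℚ; the rational canonical form exists over any field.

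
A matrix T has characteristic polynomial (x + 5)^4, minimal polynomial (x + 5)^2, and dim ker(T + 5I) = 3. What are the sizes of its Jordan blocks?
λ = -5: algebraic multiplicity 4 (exponent in χ_T), largest block size 2 (exponent in m_T), 3 blocks (geometric multiplicity). These force block sizes [2, 1, 1].

Jordan blocks: (-5, 2), (-5, 1), (-5, 1)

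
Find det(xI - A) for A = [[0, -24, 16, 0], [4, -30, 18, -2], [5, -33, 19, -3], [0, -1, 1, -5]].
χ_A(x) = (x + 4)^4

xI - A = [[x, 24, -16, 0], [-4, x + 30, -18, 2], [-5, 33, x - 19, 3], [0, 1, -1, x + 5]].

Expanding det(xI - A) along the first row:
det(xI - A) = + (x)·det([[x + 30, -18, 2], [33, x - 19, 3], [1, -1, x + 5]]) - (24)·det([[-4, -18, 2], [-5, x - 19, 3], [0, -1, x + 5]]) + (-16)·det([[-4, x + 30, 2], [-5, 33, 3], [0, 1, x + 5]]) - (0)·det([[-4, x + 30, -18], [-5, 33, x - 19], [0, 1, -1]]).

Evaluating gives χ_A(x) = x^4 + 16x^3 + 96x^2 + 256x + 256 = (x + 4)^4.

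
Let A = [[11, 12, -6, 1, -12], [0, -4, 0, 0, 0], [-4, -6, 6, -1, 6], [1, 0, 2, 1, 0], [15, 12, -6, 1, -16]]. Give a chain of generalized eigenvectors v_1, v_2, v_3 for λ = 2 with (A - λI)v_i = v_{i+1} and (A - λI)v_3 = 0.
We seek v_1 ∈ ker((A - 2I)^3) \ ker((A - 2I)^2), then set v_{i+1} = (A - 2I) v_i.

One such chain is v_1 = [[1, 0, 0, 0, 1]]^T, v_2 = [[-3, 0, 2, 1, -3]]^T, v_3 = [[-2, 0, 1, 0, -2]]^T. Check: (A - 2I) v_3 = [[0, 0, 0, 0, 0]]^T = 0.

v_1 = [[1, 0, 0, 0, 1]]^T, v_2 = [[-3, 0, 2, 1, -3]]^T, v_3 = [[-2, 0, 1, 0, -2]]^T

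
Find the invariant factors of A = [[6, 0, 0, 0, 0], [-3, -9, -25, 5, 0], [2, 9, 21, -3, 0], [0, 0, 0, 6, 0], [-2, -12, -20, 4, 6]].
The Jordan structure of A has elementary divisors (x - 6)^3, (x - 6), (x - 6). Arranging the block sizes at each eigenvalue in decreasing order and taking row products gives the invariant factors.

Invariant factors (smallest first, each dividing the next): x - 6, x - 6, (x - 6)^3.

Check: the last factor (x - 6)^3 is the minimal polynomial, and the product (x - 6)^5 is the characteristic polynomial.

x - 6, x - 6, (x - 6)^3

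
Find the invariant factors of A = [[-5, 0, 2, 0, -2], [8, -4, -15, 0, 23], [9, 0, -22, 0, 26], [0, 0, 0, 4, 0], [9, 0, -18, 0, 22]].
The Jordan structure of A has elementary divisors (x + 5), (x + 4)^2, (x - 4), (x - 4). Arranging the block sizes at each eigenvalue in decreasing order and taking row products gives the invariant factors.

Invariant factors (smallest first, each dividing the next): x - 4, (x - 4)(x + 4)^2(x + 5).

Check: the last factor (x - 4)(x + 4)^2(x + 5) is the minimal polynomial, and the product (x - 4)^2(x + 4)^2(x + 5) is the characteristic polynomial.

x - 4, (x - 4)(x + 4)^2(x + 5)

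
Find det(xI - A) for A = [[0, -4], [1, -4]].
χ_A(x) = (x + 2)^2

xI - A = [[x, 4], [-1, x + 4]].

Expanding det(xI - A) along the first row:
det(xI - A) = + (x)·det([[x + 4]]) - (4)·det([[-1]]).

Evaluating gives χ_A(x) = x^2 + 4x + 4 = (x + 2)^2.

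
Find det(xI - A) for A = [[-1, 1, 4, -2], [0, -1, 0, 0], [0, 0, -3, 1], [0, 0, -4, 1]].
χ_A(x) = (x + 1)^4

xI - A = [[x + 1, -1, -4, 2], [0, x + 1, 0, 0], [0, 0, x + 3, -1], [0, 0, 4, x - 1]].

Expanding det(xI - A) along the first row:
det(xI - A) = + (x + 1)·det([[x + 1, 0, 0], [0, x + 3, -1], [0, 4, x - 1]]) - (-1)·det([[0, 0, 0], [0, x + 3, -1], [0, 4, x - 1]]) + (-4)·det([[0, x + 1, 0], [0, 0, -1], [0, 0, x - 1]]) - (2)·det([[0, x + 1, 0], [0, 0, x + 3], [0, 0, 4]]).

Evaluating gives χ_A(x) = x^4 + 4x^3 + 6x^2 + 4x + 1 = (x + 1)^4.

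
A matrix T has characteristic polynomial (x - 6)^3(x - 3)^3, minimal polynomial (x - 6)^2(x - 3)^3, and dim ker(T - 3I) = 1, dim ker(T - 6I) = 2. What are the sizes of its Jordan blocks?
λ = 3: algebraic multiplicity 3 (exponent in χ_T), largest block size 3 (exponent in m_T), 1 block (geometric multiplicity). This forces block sizes [3].
λ = 6: algebraic multiplicity 3 (exponent in χ_T), largest block size 2 (exponent in m_T), 2 blocks (geometric multiplicity). These force block sizes [2, 1].

Jordan blocks: (3, 3), (6, 2), (6, 1)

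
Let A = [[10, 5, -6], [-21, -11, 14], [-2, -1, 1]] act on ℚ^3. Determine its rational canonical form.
R = [[0, 0, 1], [1, 0, 4], [0, 1, 0]]

The invariant factors of A (the non-unit diagonal entries of the Smith normal form of xI - A over ℚ[x]) are x^3 - 4x - 1, each dividing the next. The characteristic polynomial is their product, x^3 - 4x - 1.

The rational canonical form is the block-diagonal matrix of companion matrices C(f_i):
R = [[0, 0, 1], [1, 0, 4], [0, 1, 0]].

Note the characteristic polynomial does not split into linear factors over ℚ, so A has no Jordan form over ℚ; the rational canonical form exists over any field.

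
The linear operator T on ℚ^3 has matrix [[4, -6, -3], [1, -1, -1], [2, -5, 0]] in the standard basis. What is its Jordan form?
The characteristic polynomial is det(xI - A) = (x - 1)^3, so the eigenvalues are 1 (algebraic multiplicity 3).

For λ = 1: rank(A - I) = 2, rank((A - I)^2) = 1, rank((A - I)^3) = 0. The eigenspace has dimension 3 - 2 = 1, so there is 1 Jordan block; the rank sequence gives block sizes [3].

Assembling the blocks gives the Jordan form J above.

J = [[1, 1, 0], [0, 1, 1], [0, 0, 1]]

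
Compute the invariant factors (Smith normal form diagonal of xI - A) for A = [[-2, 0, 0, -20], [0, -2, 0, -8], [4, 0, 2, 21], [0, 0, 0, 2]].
The Jordan structure of A has elementary divisors (x + 2), (x + 2), (x - 2)^2. Arranging the block sizes at each eigenvalue in decreasing order and taking row products gives the invariant factors.

Invariant factors (smallest first, each dividing the next): x + 2, (x - 2)^2(x + 2).

Check: the last factor (x - 2)^2(x + 2) is the minimal polynomial, and the product (x - 2)^2(x + 2)^2 is the characteristic polynomial.

x + 2, (x - 2)^2(x + 2)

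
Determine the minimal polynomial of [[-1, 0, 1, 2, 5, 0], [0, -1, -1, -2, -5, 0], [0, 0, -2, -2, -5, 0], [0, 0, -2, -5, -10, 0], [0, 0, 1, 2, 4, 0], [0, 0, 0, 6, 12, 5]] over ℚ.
The characteristic polynomial factors as (x - 5)(x + 1)^5. The minimal polynomial is ∏(x - λ)^{k_λ} where k_λ is the size of the largest Jordan block at λ.

For λ = -1: rank(A + I) = 2, and the largest Jordan block has size 2 (the smallest k with rank((A + I)^k) = rank((A + I)^(k+1))).
For λ = 5: rank(A - 5I) = 5, and the largest Jordan block has size 1 (the smallest k with rank((A - 5I)^k) = rank((A - 5I)^(k+1))).

So m_A(x) = (x - 5)(x + 1)^2.

m_A(x) = (x - 5)(x + 1)^2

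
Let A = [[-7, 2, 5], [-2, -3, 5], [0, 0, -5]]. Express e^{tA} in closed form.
e^{tA} = [[(1 - 2*t)*e^{-5*t}, 2*t*e^{-5*t}, 5*t*e^{-5*t}], [-2*t*e^{-5*t}, (2*t + 1)*e^{-5*t}, 5*t*e^{-5*t}], [0, 0, e^{-5*t}]]

A has Jordan form J = [[-5, 1, 0], [0, -5, 0], [0, 0, -5]] with A = PJP^{-1}, so e^{tA} = P e^{tJ} P^{-1}.

For a Jordan block J_k(λ), e^{tJ_k(λ)} = e^{λt} · (I + tN + t^2 N^2/2! + ... + t^{k-1} N^{k-1}/(k-1)!) where N is the nilpotent superdiagonal part.

Assembling the blocks and conjugating back gives the entries of e^{tA} as shown above.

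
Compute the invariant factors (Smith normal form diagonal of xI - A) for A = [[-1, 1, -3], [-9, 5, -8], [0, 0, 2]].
(x - 2)^3

The Jordan structure of A has elementary divisors (x - 2)^3. Arranging the block sizes at each eigenvalue in decreasing order and taking row products gives the invariant factors.

Invariant factors (smallest first, each dividing the next): (x - 2)^3.

Check: the last factor (x - 2)^3 is the minimal polynomial, and the product (x - 2)^3 is the characteristic polynomial.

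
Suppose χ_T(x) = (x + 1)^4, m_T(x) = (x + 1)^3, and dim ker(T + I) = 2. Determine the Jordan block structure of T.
Jordan blocks: (-1, 3), (-1, 1)

λ = -1: algebraic multiplicity 4 (exponent in χ_T), largest block size 3 (exponent in m_T), 2 blocks (geometric multiplicity). These force block sizes [3, 1].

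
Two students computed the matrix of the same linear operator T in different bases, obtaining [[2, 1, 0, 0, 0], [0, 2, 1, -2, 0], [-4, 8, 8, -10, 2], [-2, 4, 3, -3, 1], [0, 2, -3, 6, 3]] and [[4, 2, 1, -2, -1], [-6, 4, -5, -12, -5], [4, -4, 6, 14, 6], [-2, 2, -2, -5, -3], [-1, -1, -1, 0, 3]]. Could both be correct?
No.

Both have characteristic polynomial (x - 3)^2(x - 2)^3, but the minimal polynomial of A is (x - 3)^2(x - 2)^3 while the minimal polynomial of B is (x - 3)^2(x - 2)^2. The minimal polynomial is a similarity invariant, so A and B are not similar.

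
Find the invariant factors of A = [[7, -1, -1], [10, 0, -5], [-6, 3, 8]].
The Jordan structure of A has elementary divisors (x - 5)^2, (x - 5). Arranging the block sizes at each eigenvalue in decreasing order and taking row products gives the invariant factors.

Invariant factors (smallest first, each dividing the next): x - 5, (x - 5)^2.

Check: the last factor (x - 5)^2 is the minimal polynomial, and the product (x - 5)^3 is the characteristic polynomial.

x - 5, (x - 5)^2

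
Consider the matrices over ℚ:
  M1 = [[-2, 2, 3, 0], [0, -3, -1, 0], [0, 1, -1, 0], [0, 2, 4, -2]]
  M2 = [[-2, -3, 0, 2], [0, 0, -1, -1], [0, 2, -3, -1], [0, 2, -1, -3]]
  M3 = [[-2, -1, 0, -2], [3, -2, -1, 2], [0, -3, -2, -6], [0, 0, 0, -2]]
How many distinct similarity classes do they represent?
Characteristic polynomials: χ_{M1} = (x + 2)^4, χ_{M2} = (x + 2)^4, χ_{M3} = (x + 2)^4.

{M1, M2, M3}: invariant factors x + 2, (x + 2)^3.

Matrices are similar if and only if their invariant-factor lists agree; the partition into similarity classes is {M1, M2, M3}.

1 class: {M1, M2, M3}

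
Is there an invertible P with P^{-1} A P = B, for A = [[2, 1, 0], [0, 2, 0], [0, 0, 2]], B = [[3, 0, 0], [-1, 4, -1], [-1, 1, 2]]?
No.

trace(A) = 6 but trace(B) = 9. The trace is a similarity invariant, so A and B are not similar.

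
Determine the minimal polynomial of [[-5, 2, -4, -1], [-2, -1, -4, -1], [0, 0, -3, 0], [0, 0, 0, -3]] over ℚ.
m_A(x) = (x + 3)^2

The characteristic polynomial factors as (x + 3)^4. The minimal polynomial is ∏(x - λ)^{k_λ} where k_λ is the size of the largest Jordan block at λ.

For λ = -3: rank(A + 3I) = 1, and the largest Jordan block has size 2 (the smallest k with rank((A + 3I)^k) = rank((A + 3I)^(k+1))).

So m_A(x) = (x + 3)^2.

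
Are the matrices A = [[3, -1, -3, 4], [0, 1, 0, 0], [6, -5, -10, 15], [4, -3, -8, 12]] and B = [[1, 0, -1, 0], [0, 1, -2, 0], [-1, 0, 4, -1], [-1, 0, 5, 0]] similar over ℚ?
No.

Both have characteristic polynomial (x - 2)^2(x - 1)^2, but the minimal polynomial of A is (x - 2)^2(x - 1)^2 while the minimal polynomial of B is (x - 2)^2(x - 1). The minimal polynomial is a similarity invariant, so A and B are not similar.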